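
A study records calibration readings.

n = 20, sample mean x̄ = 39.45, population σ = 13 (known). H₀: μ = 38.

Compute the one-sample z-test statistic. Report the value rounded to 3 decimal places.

test statistic = 0.499

SE = σ/√n = 13/√20 = 2.9069
z = (x̄−μ₀)/SE = (39.45−38)/2.9069 = 0.4988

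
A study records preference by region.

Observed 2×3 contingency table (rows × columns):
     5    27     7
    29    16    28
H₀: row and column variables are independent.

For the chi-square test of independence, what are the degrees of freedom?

df = (r−1)(c−1) = (2−1)·(3−1) = 2

degrees of freedom = 2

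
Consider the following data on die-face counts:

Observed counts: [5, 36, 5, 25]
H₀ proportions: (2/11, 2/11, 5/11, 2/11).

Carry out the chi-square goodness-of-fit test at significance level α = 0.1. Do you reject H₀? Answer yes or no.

reject H₀: yes

n = 71; E_i = n·p_i = [12.91, 12.91, 32.27, 12.91]
χ² = (5−12.91)²/12.91 + (36−12.91)²/12.91 + (5−32.27)²/32.27 + (25−12.91)²/12.91 = 80.5211
df = 3
p-value (upper-tail) = 0.00000
At α=0.1: p < α → reject H₀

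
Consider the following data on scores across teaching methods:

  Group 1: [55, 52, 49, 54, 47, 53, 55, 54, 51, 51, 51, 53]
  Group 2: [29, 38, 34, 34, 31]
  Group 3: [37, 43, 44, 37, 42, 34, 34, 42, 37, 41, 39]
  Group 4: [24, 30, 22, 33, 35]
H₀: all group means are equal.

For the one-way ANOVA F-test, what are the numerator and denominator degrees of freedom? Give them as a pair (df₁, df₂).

degrees of freedom = [3, 29]

k = 4 groups, N = 33 total
df = (k−1, N−k) = (4−1, 33−4) = (3, 29)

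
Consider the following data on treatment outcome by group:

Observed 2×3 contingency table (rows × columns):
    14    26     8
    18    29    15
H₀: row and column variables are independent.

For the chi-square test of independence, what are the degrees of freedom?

df = (r−1)(c−1) = (2−1)·(3−1) = 2

degrees of freedom = 2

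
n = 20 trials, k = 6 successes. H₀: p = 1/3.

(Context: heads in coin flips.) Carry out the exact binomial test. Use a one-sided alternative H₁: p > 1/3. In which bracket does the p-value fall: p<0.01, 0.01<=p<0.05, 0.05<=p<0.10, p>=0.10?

p-value bracket: p>=0.10

Exact binomial: n=20, k=6, p₀=1/3=0.3333
P(X≥6) from Σ C(n,i)·p₀^i·(1−p₀)^(n−i)
p-value (one-sided, H₁ greater) = 0.70279
→ bracket: p>=0.10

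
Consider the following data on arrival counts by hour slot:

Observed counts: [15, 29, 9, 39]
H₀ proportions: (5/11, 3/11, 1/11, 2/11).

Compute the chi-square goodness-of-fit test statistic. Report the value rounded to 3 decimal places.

test statistic = 47.513

n = 92; E_i = n·p_i = [41.82, 25.09, 8.36, 16.73]
χ² = (15−41.82)²/41.82 + (29−25.09)²/25.09 + (9−8.36)²/8.36 + (39−16.73)²/16.73 = 47.5127
df = 3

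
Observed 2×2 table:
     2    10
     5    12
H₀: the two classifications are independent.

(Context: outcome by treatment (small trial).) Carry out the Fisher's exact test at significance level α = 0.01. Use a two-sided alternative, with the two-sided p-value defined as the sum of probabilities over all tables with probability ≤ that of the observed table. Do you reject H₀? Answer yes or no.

reject H₀: no

Margins: r₁=12, r₂=17, c₁=7, c₂=22, n=29
p_obs = C(12,2)·C(17,5)/C(29,7); sum pmf over tables with pmf ≤ p_obs
p-value (two-sided) = 0.66453
At α=0.01: p ≥ α → fail to reject H₀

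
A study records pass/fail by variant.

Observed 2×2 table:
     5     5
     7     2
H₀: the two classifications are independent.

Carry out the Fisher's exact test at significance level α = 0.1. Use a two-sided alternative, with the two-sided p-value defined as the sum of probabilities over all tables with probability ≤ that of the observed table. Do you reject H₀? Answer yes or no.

Margins: r₁=10, r₂=9, c₁=12, c₂=7, n=19
p_obs = C(10,5)·C(9,7)/C(19,12); sum pmf over tables with pmf ≤ p_obs
p-value (two-sided) = 0.34985
At α=0.1: p ≥ α → fail to reject H₀

reject H₀: no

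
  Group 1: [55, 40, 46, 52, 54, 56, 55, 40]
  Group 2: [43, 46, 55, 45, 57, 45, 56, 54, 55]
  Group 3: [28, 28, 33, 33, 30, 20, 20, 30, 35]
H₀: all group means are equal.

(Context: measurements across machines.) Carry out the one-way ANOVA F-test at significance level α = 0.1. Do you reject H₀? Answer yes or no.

reject H₀: yes

Group means [49.75, 50.67, 28.56], grand mean 42.731
SSB = Σnᵢ(x̄ᵢ−x̄)² = 2769.393; SSW = ΣΣ(x−x̄ᵢ)² = 815.722
MSB = 2769.393/2 = 1384.6966; MSW = 815.722/23 = 35.4662
F = MSB/MSW = 39.0427
df = (2, 23)
p-value (upper-tail) = 0.00000
At α=0.1: p < α → reject H₀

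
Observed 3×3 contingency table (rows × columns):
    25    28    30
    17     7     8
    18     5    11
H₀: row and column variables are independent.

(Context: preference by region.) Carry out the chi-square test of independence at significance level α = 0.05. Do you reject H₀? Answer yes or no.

Row totals [83, 32, 34], col totals [60, 40, 49], n=149
χ² = (25−33.42)²/33.42 + (28−22.28)²/22.28 + (30−27.30)²/27.30 + (17−12.89)²/12.89 + (7−8.59)²/8.59 + (8−10.52)²/10.52 + (18−13.69)²/13.69 + (5−9.13)²/9.13 + (11−11.18)²/11.18 = 9.2966
df = 4
p-value (upper-tail) = 0.05410
At α=0.05: p ≥ α → fail to reject H₀

reject H₀: no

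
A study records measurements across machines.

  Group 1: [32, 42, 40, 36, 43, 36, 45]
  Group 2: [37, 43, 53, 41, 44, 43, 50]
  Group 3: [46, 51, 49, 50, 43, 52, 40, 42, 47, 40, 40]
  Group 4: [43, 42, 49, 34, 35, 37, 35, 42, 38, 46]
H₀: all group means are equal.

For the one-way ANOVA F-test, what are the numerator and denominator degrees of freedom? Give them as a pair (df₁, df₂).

degrees of freedom = [3, 31]

k = 4 groups, N = 35 total
df = (k−1, N−k) = (4−1, 35−4) = (3, 31)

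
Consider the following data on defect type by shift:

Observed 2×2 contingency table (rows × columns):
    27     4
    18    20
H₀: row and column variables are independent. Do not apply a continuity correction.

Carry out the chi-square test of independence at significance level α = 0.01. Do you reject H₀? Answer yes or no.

reject H₀: yes

Row totals [31, 38], col totals [45, 24], n=69
χ² = (27−20.22)²/20.22 + (4−10.78)²/10.78 + (18−24.78)²/24.78 + (20−13.22)²/13.22 = 11.8788
df = 1
p-value (upper-tail) = 0.00057
At α=0.01: p < α → reject H₀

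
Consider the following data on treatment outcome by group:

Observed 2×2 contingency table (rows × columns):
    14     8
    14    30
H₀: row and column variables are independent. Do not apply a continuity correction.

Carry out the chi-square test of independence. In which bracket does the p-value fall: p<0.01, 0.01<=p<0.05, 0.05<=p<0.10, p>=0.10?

p-value bracket: 0.01<=p<0.05

Row totals [22, 44], col totals [28, 38], n=66
χ² = (14−9.33)²/9.33 + (8−12.67)²/12.67 + (14−18.67)²/18.67 + (30−25.33)²/25.33 = 6.0789
df = 1
p-value (upper-tail) = 0.01368
→ bracket: 0.01<=p<0.05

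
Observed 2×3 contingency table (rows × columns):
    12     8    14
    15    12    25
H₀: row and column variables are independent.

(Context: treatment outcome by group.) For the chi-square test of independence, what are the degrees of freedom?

degrees of freedom = 2

df = (r−1)(c−1) = (2−1)·(3−1) = 2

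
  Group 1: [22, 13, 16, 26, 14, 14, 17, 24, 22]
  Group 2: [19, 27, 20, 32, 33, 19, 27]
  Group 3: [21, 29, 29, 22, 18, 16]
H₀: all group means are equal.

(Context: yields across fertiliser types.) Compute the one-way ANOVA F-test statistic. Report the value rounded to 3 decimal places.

Group means [18.67, 25.29, 22.50], grand mean 21.818
SSB = Σnᵢ(x̄ᵢ−x̄)² = 176.344; SSW = ΣΣ(x−x̄ᵢ)² = 556.929
MSB = 176.344/2 = 88.1721; MSW = 556.929/19 = 29.3120
F = MSB/MSW = 3.0081
df = (2, 19)

test statistic = 3.008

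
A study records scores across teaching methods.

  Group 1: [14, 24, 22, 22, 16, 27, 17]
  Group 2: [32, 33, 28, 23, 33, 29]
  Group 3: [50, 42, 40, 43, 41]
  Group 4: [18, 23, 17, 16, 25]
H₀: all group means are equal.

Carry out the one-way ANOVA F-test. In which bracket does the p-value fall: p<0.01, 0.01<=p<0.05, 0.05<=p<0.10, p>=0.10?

Group means [20.29, 29.67, 43.20, 19.80], grand mean 27.609
SSB = Σnᵢ(x̄ᵢ−x̄)² = 1921.116; SSW = ΣΣ(x−x̄ᵢ)² = 334.362
MSB = 1921.116/3 = 640.3721; MSW = 334.362/19 = 17.5980
F = MSB/MSW = 36.3889
df = (3, 19)
p-value (upper-tail) = 0.00000
→ bracket: p<0.01

p-value bracket: p<0.01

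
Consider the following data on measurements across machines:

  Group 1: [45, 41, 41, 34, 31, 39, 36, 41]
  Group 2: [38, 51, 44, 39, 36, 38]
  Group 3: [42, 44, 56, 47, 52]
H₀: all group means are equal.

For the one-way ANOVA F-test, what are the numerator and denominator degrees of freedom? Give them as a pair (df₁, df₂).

k = 3 groups, N = 19 total
df = (k−1, N−k) = (3−1, 19−3) = (2, 16)

degrees of freedom = [2, 16]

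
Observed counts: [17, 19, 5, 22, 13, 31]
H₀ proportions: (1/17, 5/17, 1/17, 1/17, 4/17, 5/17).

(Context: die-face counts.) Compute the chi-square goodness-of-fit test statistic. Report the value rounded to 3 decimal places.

n = 107; E_i = n·p_i = [6.29, 31.47, 6.29, 6.29, 25.18, 31.47]
χ² = (17−6.29)²/6.29 + (19−31.47)²/31.47 + (5−6.29)²/6.29 + (22−6.29)²/6.29 + (13−25.18)²/25.18 + (31−31.47)²/31.47 = 68.5051
df = 5

test statistic = 68.505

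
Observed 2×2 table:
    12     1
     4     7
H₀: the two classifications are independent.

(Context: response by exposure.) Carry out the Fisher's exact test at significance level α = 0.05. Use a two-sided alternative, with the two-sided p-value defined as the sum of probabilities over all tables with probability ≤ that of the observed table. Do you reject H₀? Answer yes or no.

reject H₀: yes

Margins: r₁=13, r₂=11, c₁=16, c₂=8, n=24
p_obs = C(13,12)·C(11,4)/C(24,16); sum pmf over tables with pmf ≤ p_obs
p-value (two-sided) = 0.00781
At α=0.05: p < α → reject H₀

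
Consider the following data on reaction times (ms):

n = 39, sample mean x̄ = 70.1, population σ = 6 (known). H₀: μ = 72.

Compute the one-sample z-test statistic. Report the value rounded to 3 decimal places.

SE = σ/√n = 6/√39 = 0.9608
z = (x̄−μ₀)/SE = (70.1−72)/0.9608 = -1.9776

test statistic = -1.978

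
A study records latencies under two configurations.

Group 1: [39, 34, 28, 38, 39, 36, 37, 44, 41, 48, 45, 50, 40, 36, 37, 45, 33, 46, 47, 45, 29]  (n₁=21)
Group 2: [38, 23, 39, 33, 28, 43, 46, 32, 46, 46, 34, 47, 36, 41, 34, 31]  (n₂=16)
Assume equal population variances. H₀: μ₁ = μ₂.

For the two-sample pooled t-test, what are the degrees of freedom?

df = n₁ + n₂ − 2 = 21 + 16 − 2 = 35

degrees of freedom = 35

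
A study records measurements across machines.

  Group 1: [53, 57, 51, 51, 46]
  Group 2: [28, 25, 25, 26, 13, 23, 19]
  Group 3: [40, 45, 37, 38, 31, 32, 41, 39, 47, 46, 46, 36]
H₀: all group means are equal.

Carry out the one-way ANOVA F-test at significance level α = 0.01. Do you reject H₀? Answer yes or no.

Group means [51.60, 22.71, 39.83], grand mean 37.292
SSB = Σnᵢ(x̄ᵢ−x̄)² = 2588.663; SSW = ΣΣ(x−x̄ᵢ)² = 542.295
MSB = 2588.663/2 = 1294.3315; MSW = 542.295/21 = 25.8236
F = MSB/MSW = 50.1221
df = (2, 21)
p-value (upper-tail) = 0.00000
At α=0.01: p < α → reject H₀

reject H₀: yes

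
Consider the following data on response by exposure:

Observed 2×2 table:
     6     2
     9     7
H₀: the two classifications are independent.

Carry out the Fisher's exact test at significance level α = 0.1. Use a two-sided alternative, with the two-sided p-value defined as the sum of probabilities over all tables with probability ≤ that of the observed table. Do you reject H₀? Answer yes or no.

reject H₀: no

Margins: r₁=8, r₂=16, c₁=15, c₂=9, n=24
p_obs = C(8,6)·C(16,9)/C(24,15); sum pmf over tables with pmf ≤ p_obs
p-value (two-sided) = 0.65702
At α=0.1: p ≥ α → fail to reject H₀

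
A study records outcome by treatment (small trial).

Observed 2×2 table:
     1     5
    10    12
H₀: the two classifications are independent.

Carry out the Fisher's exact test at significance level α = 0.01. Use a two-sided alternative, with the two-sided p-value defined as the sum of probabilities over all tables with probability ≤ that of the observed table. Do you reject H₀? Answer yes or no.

Margins: r₁=6, r₂=22, c₁=11, c₂=17, n=28
p_obs = C(6,1)·C(22,10)/C(28,11); sum pmf over tables with pmf ≤ p_obs
p-value (two-sided) = 0.35473
At α=0.01: p ≥ α → fail to reject H₀

reject H₀: no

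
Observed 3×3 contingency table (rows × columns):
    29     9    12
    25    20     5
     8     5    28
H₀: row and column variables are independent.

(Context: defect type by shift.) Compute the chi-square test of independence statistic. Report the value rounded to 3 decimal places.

Row totals [50, 50, 41], col totals [62, 34, 45], n=141
χ² = (29−21.99)²/21.99 + (9−12.06)²/12.06 + (12−15.96)²/15.96 + (25−21.99)²/21.99 + (20−12.06)²/12.06 + (5−15.96)²/15.96 + (8−18.03)²/18.03 + (5−9.89)²/9.89 + (28−13.09)²/13.09 = 42.1588
df = 4

test statistic = 42.159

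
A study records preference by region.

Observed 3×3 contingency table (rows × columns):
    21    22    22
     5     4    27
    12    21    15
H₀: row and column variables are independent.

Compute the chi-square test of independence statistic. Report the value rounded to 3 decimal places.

Row totals [65, 36, 48], col totals [38, 47, 64], n=149
χ² = (21−16.58)²/16.58 + (22−20.50)²/20.50 + (22−27.92)²/27.92 + (5−9.18)²/9.18 + (4−11.36)²/11.36 + (27−15.46)²/15.46 + (12−12.24)²/12.24 + (21−15.14)²/15.14 + (15−20.62)²/20.62 = 21.6233
df = 4

test statistic = 21.623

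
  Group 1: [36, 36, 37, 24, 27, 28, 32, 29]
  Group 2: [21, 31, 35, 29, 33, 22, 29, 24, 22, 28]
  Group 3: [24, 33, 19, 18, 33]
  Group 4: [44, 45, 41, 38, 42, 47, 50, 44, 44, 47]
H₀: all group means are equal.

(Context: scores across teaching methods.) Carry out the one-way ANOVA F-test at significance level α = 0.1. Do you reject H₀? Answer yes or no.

Group means [31.12, 27.40, 25.40, 44.20], grand mean 33.091
SSB = Σnᵢ(x̄ᵢ−x̄)² = 1884.652; SSW = ΣΣ(x−x̄ᵢ)² = 700.075
MSB = 1884.652/3 = 628.2174; MSW = 700.075/29 = 24.1405
F = MSB/MSW = 26.0234
df = (3, 29)
p-value (upper-tail) = 0.00000
At α=0.1: p < α → reject H₀

reject H₀: yes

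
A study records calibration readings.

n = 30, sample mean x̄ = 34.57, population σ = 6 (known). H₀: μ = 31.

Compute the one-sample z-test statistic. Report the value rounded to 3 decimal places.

test statistic = 3.259

SE = σ/√n = 6/√30 = 1.0954
z = (x̄−μ₀)/SE = (34.57−31)/1.0954 = 3.2589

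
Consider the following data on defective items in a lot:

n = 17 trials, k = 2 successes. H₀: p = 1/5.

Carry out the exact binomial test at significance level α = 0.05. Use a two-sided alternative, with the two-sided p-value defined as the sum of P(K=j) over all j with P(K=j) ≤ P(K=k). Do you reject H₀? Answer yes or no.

reject H₀: no

Exact binomial: n=17, k=2, p₀=1/5=0.2000
P(X=j) = C(n,j)·p₀^j·(1−p₀)^(n−j); p = Σ P(X=j) over j with P(X=j) ≤ P(X=2)
p-value (two-sided) = 0.55140
At α=0.05: p ≥ α → fail to reject H₀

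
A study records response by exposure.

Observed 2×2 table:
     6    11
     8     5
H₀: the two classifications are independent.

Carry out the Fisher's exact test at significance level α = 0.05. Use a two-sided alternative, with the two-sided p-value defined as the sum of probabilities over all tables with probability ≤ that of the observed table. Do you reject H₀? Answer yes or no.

Margins: r₁=17, r₂=13, c₁=14, c₂=16, n=30
p_obs = C(17,6)·C(13,8)/C(30,14); sum pmf over tables with pmf ≤ p_obs
p-value (two-sided) = 0.26851
At α=0.05: p ≥ α → fail to reject H₀

reject H₀: no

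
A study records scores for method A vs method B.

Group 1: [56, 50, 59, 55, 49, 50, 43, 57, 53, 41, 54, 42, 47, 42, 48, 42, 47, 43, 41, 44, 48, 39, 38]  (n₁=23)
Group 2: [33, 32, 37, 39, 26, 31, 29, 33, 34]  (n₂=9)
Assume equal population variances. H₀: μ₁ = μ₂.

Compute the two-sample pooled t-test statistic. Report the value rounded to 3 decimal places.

x̄₁=47.304, s₁=6.138, n₁=23
x̄₂=32.667, s₂=3.905, n₂=9
s_p² = [22·6.138² + 8·3.905²]/30 = 31.6957
SE = √(s_p²·(1/23+1/9)) = 2.2136
t = (47.304−32.667)/2.2136 = 6.6128
df = 30

test statistic = 6.613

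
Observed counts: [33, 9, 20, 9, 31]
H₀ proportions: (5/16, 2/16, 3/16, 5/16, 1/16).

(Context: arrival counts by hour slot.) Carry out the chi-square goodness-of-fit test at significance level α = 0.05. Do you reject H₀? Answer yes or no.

reject H₀: yes

n = 102; E_i = n·p_i = [31.88, 12.75, 19.12, 31.88, 6.38]
χ² = (33−31.88)²/31.88 + (9−12.75)²/12.75 + (20−19.12)²/19.12 + (9−31.88)²/31.88 + (31−6.38)²/6.38 = 112.7190
df = 4
p-value (upper-tail) = 0.00000
At α=0.05: p < α → reject H₀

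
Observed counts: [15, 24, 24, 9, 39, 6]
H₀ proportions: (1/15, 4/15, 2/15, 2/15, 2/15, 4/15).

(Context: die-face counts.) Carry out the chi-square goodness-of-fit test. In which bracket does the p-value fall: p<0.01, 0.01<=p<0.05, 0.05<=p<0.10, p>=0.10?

n = 117; E_i = n·p_i = [7.80, 31.20, 15.60, 15.60, 15.60, 31.20]
χ² = (15−7.80)²/7.80 + (24−31.20)²/31.20 + (24−15.60)²/15.60 + (9−15.60)²/15.60 + (39−15.60)²/15.60 + (6−31.20)²/31.20 = 71.0769
df = 5
p-value (upper-tail) = 0.00000
→ bracket: p<0.01

p-value bracket: p<0.01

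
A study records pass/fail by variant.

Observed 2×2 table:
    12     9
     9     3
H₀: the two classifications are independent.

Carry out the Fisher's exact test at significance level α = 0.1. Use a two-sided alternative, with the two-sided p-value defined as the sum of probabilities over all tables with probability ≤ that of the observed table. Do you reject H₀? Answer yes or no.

Margins: r₁=21, r₂=12, c₁=21, c₂=12, n=33
p_obs = C(21,12)·C(12,9)/C(33,21); sum pmf over tables with pmf ≤ p_obs
p-value (two-sided) = 0.45656
At α=0.1: p ≥ α → fail to reject H₀

reject H₀: no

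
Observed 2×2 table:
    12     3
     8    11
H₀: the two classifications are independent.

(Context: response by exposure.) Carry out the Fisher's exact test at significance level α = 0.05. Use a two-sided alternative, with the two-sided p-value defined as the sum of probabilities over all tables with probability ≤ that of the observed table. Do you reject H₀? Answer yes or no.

reject H₀: yes

Margins: r₁=15, r₂=19, c₁=20, c₂=14, n=34
p_obs = C(15,12)·C(19,8)/C(34,20); sum pmf over tables with pmf ≤ p_obs
p-value (two-sided) = 0.03818
At α=0.05: p < α → reject H₀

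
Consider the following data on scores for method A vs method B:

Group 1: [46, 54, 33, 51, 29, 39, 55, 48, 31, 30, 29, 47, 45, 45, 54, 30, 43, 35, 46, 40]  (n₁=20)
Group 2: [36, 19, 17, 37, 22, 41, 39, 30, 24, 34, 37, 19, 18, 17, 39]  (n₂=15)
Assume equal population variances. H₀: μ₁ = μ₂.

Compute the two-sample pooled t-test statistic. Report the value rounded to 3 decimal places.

x̄₁=41.500, s₁=8.988, n₁=20
x̄₂=28.600, s₂=9.364, n₂=15
s_p² = [19·8.988² + 14·9.364²]/33 = 83.7152
SE = √(s_p²·(1/20+1/15)) = 3.1252
t = (41.500−28.600)/3.1252 = 4.1278
df = 33

test statistic = 4.128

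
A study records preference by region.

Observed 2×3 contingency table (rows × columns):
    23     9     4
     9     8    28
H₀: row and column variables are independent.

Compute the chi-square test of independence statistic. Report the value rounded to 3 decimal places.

Row totals [36, 45], col totals [32, 17, 32], n=81
χ² = (23−14.22)²/14.22 + (9−7.56)²/7.56 + (4−14.22)²/14.22 + (9−17.78)²/17.78 + (8−9.44)²/9.44 + (28−17.78)²/17.78 = 23.4736
df = 2

test statistic = 23.474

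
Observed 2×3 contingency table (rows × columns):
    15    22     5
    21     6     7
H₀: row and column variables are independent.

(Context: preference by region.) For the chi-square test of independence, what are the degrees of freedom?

df = (r−1)(c−1) = (2−1)·(3−1) = 2

degrees of freedom = 2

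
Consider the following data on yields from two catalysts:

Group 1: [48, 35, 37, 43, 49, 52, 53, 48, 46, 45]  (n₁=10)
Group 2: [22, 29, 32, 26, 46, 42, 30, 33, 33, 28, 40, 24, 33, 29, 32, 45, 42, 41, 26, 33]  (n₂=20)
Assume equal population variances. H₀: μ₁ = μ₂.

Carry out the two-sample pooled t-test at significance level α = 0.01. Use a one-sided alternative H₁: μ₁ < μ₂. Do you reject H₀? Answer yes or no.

x̄₁=45.600, s₁=5.892, n₁=10
x̄₂=33.300, s₂=7.087, n₂=20
s_p² = [9·5.892² + 19·7.087²]/28 = 45.2357
SE = √(s_p²·(1/10+1/20)) = 2.6049
t = (45.600−33.300)/2.6049 = 4.7219
df = 28
p-value (one-sided, H₁ less) = 0.99997
At α=0.01: p ≥ α → fail to reject H₀

reject H₀: no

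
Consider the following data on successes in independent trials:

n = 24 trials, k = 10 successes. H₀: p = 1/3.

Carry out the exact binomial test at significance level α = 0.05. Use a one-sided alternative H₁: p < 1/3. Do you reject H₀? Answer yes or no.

reject H₀: no

Exact binomial: n=24, k=10, p₀=1/3=0.3333
P(X≤10) from Σ C(n,i)·p₀^i·(1−p₀)^(n−i)
p-value (one-sided, H₁ less) = 0.85994
At α=0.05: p ≥ α → fail to reject H₀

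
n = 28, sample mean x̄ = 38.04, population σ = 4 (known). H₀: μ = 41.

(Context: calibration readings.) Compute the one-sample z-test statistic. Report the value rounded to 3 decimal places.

SE = σ/√n = 4/√28 = 0.7559
z = (x̄−μ₀)/SE = (38.04−41)/0.7559 = -3.9157

test statistic = -3.916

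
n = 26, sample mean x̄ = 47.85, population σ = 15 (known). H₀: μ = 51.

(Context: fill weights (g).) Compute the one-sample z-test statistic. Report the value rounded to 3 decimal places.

test statistic = -1.071

SE = σ/√n = 15/√26 = 2.9417
z = (x̄−μ₀)/SE = (47.85−51)/2.9417 = -1.0708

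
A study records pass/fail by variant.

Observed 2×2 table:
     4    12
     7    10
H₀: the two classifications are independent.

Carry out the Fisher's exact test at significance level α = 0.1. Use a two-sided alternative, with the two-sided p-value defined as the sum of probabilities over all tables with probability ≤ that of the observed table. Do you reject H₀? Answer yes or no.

Margins: r₁=16, r₂=17, c₁=11, c₂=22, n=33
p_obs = C(16,4)·C(17,7)/C(33,11); sum pmf over tables with pmf ≤ p_obs
p-value (two-sided) = 0.46464
At α=0.1: p ≥ α → fail to reject H₀

reject H₀: no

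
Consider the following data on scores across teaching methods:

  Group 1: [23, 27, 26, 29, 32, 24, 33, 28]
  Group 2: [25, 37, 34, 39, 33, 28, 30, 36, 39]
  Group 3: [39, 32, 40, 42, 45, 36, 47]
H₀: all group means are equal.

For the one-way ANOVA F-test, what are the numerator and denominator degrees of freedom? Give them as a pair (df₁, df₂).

k = 3 groups, N = 24 total
df = (k−1, N−k) = (3−1, 24−3) = (2, 21)

degrees of freedom = [2, 21]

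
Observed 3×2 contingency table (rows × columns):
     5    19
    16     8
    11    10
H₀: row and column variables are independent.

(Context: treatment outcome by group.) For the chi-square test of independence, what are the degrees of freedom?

df = (r−1)(c−1) = (3−1)·(2−1) = 2

degrees of freedom = 2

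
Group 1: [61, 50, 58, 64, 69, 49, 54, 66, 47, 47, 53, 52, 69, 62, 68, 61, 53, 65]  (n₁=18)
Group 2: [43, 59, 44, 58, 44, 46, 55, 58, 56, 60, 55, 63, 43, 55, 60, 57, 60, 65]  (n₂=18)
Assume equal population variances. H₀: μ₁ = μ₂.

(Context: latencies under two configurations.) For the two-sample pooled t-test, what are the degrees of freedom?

degrees of freedom = 34

df = n₁ + n₂ − 2 = 18 + 18 − 2 = 34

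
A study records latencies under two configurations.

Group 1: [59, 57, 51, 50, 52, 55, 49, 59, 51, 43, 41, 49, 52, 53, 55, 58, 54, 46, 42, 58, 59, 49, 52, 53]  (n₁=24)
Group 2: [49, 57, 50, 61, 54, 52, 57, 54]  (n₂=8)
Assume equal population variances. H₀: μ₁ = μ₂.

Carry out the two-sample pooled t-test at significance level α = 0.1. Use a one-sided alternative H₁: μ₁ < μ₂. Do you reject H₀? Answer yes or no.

reject H₀: no

x̄₁=51.958, s₁=5.271, n₁=24
x̄₂=54.250, s₂=3.991, n₂=8
s_p² = [23·5.271² + 7·3.991²]/30 = 25.0153
SE = √(s_p²·(1/24+1/8)) = 2.0419
t = (51.958−54.250)/2.0419 = -1.1223
df = 30
p-value (one-sided, H₁ less) = 0.13531
At α=0.1: p ≥ α → fail to reject H₀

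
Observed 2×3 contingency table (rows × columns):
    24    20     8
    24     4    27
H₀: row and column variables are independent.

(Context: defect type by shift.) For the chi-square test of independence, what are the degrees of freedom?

df = (r−1)(c−1) = (2−1)·(3−1) = 2

degrees of freedom = 2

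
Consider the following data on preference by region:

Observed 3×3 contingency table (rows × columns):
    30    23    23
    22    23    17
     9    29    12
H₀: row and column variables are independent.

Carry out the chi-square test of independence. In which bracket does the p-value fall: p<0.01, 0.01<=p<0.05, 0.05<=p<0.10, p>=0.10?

Row totals [76, 62, 50], col totals [61, 75, 52], n=188
χ² = (30−24.66)²/24.66 + (23−30.32)²/30.32 + (23−21.02)²/21.02 + (22−20.12)²/20.12 + (23−24.73)²/24.73 + (17−17.15)²/17.15 + (9−16.22)²/16.22 + (29−19.95)²/19.95 + (12−13.83)²/13.83 = 10.9760
df = 4
p-value (upper-tail) = 0.02683
→ bracket: 0.01<=p<0.05

p-value bracket: 0.01<=p<0.05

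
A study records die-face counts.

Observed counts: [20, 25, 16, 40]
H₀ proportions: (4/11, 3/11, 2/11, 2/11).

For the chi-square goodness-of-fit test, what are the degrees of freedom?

degrees of freedom = 3

df = k − 1 = 4 − 1 = 3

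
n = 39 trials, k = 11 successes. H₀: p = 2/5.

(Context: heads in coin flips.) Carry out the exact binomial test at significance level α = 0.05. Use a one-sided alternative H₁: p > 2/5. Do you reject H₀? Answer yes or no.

Exact binomial: n=39, k=11, p₀=2/5=0.4000
P(X≥11) from Σ C(n,i)·p₀^i·(1−p₀)^(n−i)
p-value (one-sided, H₁ greater) = 0.95495
At α=0.05: p ≥ α → fail to reject H₀

reject H₀: no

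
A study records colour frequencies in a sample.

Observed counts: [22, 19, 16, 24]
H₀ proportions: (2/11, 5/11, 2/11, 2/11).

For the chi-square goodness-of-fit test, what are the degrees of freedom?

df = k − 1 = 4 − 1 = 3

degrees of freedom = 3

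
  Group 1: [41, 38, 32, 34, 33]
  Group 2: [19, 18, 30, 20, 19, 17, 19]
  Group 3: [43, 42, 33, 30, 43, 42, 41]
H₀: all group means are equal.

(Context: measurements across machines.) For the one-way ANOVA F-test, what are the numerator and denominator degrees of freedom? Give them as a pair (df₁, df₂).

degrees of freedom = [2, 16]

k = 3 groups, N = 19 total
df = (k−1, N−k) = (3−1, 19−3) = (2, 16)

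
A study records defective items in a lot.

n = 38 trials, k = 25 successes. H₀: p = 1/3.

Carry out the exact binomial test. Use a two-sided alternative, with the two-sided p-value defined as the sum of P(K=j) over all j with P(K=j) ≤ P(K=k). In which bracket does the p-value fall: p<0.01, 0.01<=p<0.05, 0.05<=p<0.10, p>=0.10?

p-value bracket: p<0.01

Exact binomial: n=38, k=25, p₀=1/3=0.3333
P(X=j) = C(n,j)·p₀^j·(1−p₀)^(n−j); p = Σ P(X=j) over j with P(X=j) ≤ P(X=25)
p-value (two-sided) = 0.00005
→ bracket: p<0.01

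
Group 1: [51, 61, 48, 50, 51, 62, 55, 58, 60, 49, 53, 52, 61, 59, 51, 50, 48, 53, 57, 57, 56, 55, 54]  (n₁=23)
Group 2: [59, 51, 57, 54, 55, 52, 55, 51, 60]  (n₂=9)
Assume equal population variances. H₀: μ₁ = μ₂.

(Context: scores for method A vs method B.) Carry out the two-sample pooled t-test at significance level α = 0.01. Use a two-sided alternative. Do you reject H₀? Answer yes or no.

reject H₀: no

x̄₁=54.391, s₁=4.377, n₁=23
x̄₂=54.889, s₂=3.296, n₂=9
s_p² = [22·4.377² + 8·3.296²]/30 = 16.9456
SE = √(s_p²·(1/23+1/9)) = 1.6185
t = (54.391−54.889)/1.6185 = -0.3074
df = 30
p-value (two-sided) = 0.76064
At α=0.01: p ≥ α → fail to reject H₀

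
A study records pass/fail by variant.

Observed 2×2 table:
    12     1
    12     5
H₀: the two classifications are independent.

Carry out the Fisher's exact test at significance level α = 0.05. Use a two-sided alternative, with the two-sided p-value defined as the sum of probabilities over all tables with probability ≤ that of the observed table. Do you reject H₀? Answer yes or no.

reject H₀: no

Margins: r₁=13, r₂=17, c₁=24, c₂=6, n=30
p_obs = C(13,12)·C(17,12)/C(30,24); sum pmf over tables with pmf ≤ p_obs
p-value (two-sided) = 0.19606
At α=0.05: p ≥ α → fail to reject H₀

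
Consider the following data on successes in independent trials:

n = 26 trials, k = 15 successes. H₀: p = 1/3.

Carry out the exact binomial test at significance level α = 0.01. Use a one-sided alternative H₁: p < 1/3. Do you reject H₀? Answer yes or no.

Exact binomial: n=26, k=15, p₀=1/3=0.3333
P(X≤15) from Σ C(n,i)·p₀^i·(1−p₀)^(n−i)
p-value (one-sided, H₁ less) = 0.99703
At α=0.01: p ≥ α → fail to reject H₀

reject H₀: no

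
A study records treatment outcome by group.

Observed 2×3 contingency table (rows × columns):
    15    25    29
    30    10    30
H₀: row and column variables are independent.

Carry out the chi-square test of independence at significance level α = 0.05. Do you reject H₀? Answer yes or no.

Row totals [69, 70], col totals [45, 35, 59], n=139
χ² = (15−22.34)²/22.34 + (25−17.37)²/17.37 + (29−29.29)²/29.29 + (30−22.66)²/22.66 + (10−17.63)²/17.63 + (30−29.71)²/29.71 = 11.4389
df = 2
p-value (upper-tail) = 0.00328
At α=0.05: p < α → reject H₀

reject H₀: yes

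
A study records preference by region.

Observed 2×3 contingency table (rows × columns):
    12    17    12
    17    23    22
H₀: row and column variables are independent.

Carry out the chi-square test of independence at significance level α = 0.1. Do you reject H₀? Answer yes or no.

reject H₀: no

Row totals [41, 62], col totals [29, 40, 34], n=103
χ² = (12−11.54)²/11.54 + (17−15.92)²/15.92 + (12−13.53)²/13.53 + (17−17.46)²/17.46 + (23−24.08)²/24.08 + (22−20.47)²/20.47 = 0.4400
df = 2
p-value (upper-tail) = 0.80253
At α=0.1: p ≥ α → fail to reject H₀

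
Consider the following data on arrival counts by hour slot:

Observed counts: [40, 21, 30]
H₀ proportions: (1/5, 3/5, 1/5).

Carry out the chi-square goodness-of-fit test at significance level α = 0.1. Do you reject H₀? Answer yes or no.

n = 91; E_i = n·p_i = [18.20, 54.60, 18.20]
χ² = (40−18.20)²/18.20 + (21−54.60)²/54.60 + (30−18.20)²/18.20 = 54.4396
df = 2
p-value (upper-tail) = 0.00000
At α=0.1: p < α → reject H₀

reject H₀: yes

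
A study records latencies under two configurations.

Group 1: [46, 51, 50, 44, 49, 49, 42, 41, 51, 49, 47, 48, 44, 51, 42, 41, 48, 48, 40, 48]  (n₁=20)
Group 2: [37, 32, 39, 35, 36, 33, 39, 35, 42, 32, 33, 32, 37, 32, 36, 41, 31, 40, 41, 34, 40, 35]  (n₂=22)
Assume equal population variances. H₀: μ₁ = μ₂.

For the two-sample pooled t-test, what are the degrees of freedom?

degrees of freedom = 40

df = n₁ + n₂ − 2 = 20 + 22 − 2 = 40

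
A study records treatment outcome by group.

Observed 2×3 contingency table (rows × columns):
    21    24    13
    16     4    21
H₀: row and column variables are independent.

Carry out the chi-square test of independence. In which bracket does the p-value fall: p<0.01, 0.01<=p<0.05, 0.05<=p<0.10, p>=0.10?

p-value bracket: p<0.01

Row totals [58, 41], col totals [37, 28, 34], n=99
χ² = (21−21.68)²/21.68 + (24−16.40)²/16.40 + (13−19.92)²/19.92 + (16−15.32)²/15.32 + (4−11.60)²/11.60 + (21−14.08)²/14.08 = 14.3476
df = 2
p-value (upper-tail) = 0.00077
→ bracket: p<0.01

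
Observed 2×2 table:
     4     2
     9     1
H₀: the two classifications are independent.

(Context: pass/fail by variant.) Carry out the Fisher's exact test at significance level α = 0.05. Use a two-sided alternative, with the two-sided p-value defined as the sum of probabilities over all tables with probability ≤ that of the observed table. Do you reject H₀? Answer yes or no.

reject H₀: no

Margins: r₁=6, r₂=10, c₁=13, c₂=3, n=16
p_obs = C(6,4)·C(10,9)/C(16,13); sum pmf over tables with pmf ≤ p_obs
p-value (two-sided) = 0.51786
At α=0.05: p ≥ α → fail to reject H₀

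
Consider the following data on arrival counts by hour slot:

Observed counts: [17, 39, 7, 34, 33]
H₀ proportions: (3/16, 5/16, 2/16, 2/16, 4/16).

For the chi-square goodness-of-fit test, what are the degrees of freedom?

df = k − 1 = 5 − 1 = 4

degrees of freedom = 4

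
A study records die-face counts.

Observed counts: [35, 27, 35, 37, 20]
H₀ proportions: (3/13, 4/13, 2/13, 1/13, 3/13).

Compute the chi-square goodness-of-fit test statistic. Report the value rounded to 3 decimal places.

test statistic = 74.379

n = 154; E_i = n·p_i = [35.54, 47.38, 23.69, 11.85, 35.54]
χ² = (35−35.54)²/35.54 + (27−47.38)²/47.38 + (35−23.69)²/23.69 + (37−11.85)²/11.85 + (20−35.54)²/35.54 = 74.3793
df = 4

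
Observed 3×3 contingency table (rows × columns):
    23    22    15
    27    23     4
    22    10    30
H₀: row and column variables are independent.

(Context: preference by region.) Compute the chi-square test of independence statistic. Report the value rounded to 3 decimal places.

test statistic = 26.630

Row totals [60, 54, 62], col totals [72, 55, 49], n=176
χ² = (23−24.55)²/24.55 + (22−18.75)²/18.75 + (15−16.70)²/16.70 + (27−22.09)²/22.09 + (23−16.88)²/16.88 + (4−15.03)²/15.03 + (22−25.36)²/25.36 + (10−19.38)²/19.38 + (30−17.26)²/17.26 = 26.6303
df = 4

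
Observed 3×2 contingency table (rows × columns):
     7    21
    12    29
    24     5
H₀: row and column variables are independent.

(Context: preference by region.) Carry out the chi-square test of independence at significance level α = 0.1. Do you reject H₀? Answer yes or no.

reject H₀: yes

Row totals [28, 41, 29], col totals [43, 55], n=98
χ² = (7−12.29)²/12.29 + (21−15.71)²/15.71 + (12−17.99)²/17.99 + (29−23.01)²/23.01 + (24−12.72)²/12.72 + (5−16.28)²/16.28 = 25.4086
df = 2
p-value (upper-tail) = 0.00000
At α=0.1: p < α → reject H₀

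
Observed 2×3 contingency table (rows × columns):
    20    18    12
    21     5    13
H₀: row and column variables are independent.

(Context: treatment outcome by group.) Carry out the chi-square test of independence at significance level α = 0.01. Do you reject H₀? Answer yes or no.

reject H₀: no

Row totals [50, 39], col totals [41, 23, 25], n=89
χ² = (20−23.03)²/23.03 + (18−12.92)²/12.92 + (12−14.04)²/14.04 + (21−17.97)²/17.97 + (5−10.08)²/10.08 + (13−10.96)²/10.96 = 6.1466
df = 2
p-value (upper-tail) = 0.04627
At α=0.01: p ≥ α → fail to reject H₀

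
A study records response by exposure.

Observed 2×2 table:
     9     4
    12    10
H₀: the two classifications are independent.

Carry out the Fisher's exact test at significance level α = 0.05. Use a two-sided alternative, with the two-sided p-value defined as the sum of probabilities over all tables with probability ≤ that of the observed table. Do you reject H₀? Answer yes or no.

reject H₀: no

Margins: r₁=13, r₂=22, c₁=21, c₂=14, n=35
p_obs = C(13,9)·C(22,12)/C(35,21); sum pmf over tables with pmf ≤ p_obs
p-value (two-sided) = 0.48753
At α=0.05: p ≥ α → fail to reject H₀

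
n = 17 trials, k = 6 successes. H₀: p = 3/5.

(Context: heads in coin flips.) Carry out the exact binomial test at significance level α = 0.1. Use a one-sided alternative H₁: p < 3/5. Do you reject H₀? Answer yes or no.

Exact binomial: n=17, k=6, p₀=3/5=0.6000
P(X≤6) from Σ C(n,i)·p₀^i·(1−p₀)^(n−i)
p-value (one-sided, H₁ less) = 0.03481
At α=0.1: p < α → reject H₀

reject H₀: yes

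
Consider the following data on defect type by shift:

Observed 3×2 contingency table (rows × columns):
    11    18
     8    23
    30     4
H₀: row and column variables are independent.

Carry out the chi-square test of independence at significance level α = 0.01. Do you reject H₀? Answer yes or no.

reject H₀: yes

Row totals [29, 31, 34], col totals [49, 45], n=94
χ² = (11−15.12)²/15.12 + (18−13.88)²/13.88 + (8−16.16)²/16.16 + (23−14.84)²/14.84 + (30−17.72)²/17.72 + (4−16.28)²/16.28 = 28.7119
df = 2
p-value (upper-tail) = 0.00000
At α=0.01: p < α → reject H₀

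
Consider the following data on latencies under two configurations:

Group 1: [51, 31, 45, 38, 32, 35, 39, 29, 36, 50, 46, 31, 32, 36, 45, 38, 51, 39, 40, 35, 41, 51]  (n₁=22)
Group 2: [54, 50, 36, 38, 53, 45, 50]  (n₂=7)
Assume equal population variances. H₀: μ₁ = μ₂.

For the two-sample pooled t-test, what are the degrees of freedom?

df = n₁ + n₂ − 2 = 22 + 7 − 2 = 27

degrees of freedom = 27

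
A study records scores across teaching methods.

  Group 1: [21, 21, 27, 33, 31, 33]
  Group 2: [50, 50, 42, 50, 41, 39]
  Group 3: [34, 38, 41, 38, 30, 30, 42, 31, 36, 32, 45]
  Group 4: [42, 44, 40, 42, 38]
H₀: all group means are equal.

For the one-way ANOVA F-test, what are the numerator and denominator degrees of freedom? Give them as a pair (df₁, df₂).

k = 4 groups, N = 28 total
df = (k−1, N−k) = (4−1, 28−4) = (3, 24)

degrees of freedom = [3, 24]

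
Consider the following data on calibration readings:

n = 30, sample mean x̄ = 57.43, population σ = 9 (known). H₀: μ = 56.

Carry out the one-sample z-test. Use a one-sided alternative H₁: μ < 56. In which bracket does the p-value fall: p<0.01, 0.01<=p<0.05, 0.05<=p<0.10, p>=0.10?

SE = σ/√n = 9/√30 = 1.6432
z = (x̄−μ₀)/SE = (57.43−56)/1.6432 = 0.8703
p-value (one-sided, H₁ less) = 0.80792
→ bracket: p>=0.10

p-value bracket: p>=0.10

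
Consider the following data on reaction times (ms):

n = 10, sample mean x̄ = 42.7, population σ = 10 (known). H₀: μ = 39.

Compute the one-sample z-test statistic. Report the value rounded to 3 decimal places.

SE = σ/√n = 10/√10 = 3.1623
z = (x̄−μ₀)/SE = (42.7−39)/3.1623 = 1.1700

test statistic = 1.170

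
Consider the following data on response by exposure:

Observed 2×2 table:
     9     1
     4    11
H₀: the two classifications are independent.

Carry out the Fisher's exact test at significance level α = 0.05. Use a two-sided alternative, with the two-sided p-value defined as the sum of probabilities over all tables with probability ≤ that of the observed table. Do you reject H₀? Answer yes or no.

Margins: r₁=10, r₂=15, c₁=13, c₂=12, n=25
p_obs = C(10,9)·C(15,4)/C(25,13); sum pmf over tables with pmf ≤ p_obs
p-value (two-sided) = 0.00361
At α=0.05: p < α → reject H₀

reject H₀: yes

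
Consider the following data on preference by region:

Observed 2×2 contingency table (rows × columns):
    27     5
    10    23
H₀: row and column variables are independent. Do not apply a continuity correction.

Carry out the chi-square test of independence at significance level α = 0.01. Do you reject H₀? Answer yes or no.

reject H₀: yes

Row totals [32, 33], col totals [37, 28], n=65
χ² = (27−18.22)²/18.22 + (5−13.78)²/13.78 + (10−18.78)²/18.78 + (23−14.22)²/14.22 = 19.3714
df = 1
p-value (upper-tail) = 0.00001
At α=0.01: p < α → reject H₀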